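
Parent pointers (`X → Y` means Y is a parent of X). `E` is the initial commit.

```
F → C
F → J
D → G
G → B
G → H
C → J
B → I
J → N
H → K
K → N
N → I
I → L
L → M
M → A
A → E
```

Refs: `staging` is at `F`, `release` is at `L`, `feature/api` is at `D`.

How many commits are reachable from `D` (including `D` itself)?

Walking parent pointers from D: reachable set = {A, B, D, E, G, H, I, K, L, M, N}.
That is 11 commits.

11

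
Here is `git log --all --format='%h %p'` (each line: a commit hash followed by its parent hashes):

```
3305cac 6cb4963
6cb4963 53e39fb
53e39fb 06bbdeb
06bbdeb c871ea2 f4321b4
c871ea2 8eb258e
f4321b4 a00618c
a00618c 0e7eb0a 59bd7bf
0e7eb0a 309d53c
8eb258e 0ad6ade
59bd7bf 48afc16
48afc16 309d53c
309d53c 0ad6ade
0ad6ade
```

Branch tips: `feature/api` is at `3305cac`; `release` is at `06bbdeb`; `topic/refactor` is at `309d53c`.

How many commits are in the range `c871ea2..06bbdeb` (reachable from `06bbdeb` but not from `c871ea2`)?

Reachable from 06bbdeb: {06bbdeb, 0ad6ade, 0e7eb0a, 309d53c, 48afc16, 59bd7bf, 8eb258e, a00618c, c871ea2, f4321b4}.
Reachable from c871ea2: {0ad6ade, 8eb258e, c871ea2}.
In 06bbdeb's history but not c871ea2's: {06bbdeb, 0e7eb0a, 309d53c, 48afc16, 59bd7bf, a00618c, f4321b4} — 7 commits.

7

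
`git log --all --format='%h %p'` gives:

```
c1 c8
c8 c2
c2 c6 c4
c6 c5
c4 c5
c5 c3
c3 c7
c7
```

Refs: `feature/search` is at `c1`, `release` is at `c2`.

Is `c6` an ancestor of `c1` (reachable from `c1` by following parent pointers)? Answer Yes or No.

Ancestors of c1 (commits reachable by following parents): {c1, c2, c3, c4, c5, c6, c7, c8}.
c6 is in that set, so it is an ancestor of c1.

Yes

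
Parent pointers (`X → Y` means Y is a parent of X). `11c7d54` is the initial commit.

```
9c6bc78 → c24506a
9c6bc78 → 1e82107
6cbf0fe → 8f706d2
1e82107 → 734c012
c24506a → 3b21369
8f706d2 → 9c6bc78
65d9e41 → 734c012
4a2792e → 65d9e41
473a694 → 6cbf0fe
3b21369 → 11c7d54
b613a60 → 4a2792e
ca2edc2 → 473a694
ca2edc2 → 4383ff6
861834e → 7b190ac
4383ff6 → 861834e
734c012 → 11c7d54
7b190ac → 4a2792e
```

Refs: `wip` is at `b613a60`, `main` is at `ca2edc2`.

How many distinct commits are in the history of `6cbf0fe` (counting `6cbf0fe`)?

Walking parent pointers from 6cbf0fe: reachable set = {11c7d54, 1e82107, 3b21369, 6cbf0fe, 734c012, 8f706d2, 9c6bc78, c24506a}.
That is 8 commits.

8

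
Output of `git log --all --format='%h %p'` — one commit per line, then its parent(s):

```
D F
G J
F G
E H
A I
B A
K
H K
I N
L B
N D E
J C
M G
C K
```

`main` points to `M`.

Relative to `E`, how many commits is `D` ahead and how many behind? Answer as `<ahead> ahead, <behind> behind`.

5 ahead, 2 behind

Reachable from D: {C, D, F, G, J, K}.
Reachable from E: {E, H, K}.
Only in D's history (ahead): {C, D, F, G, J} — 5.
Only in E's history (behind): {E, H} — 2.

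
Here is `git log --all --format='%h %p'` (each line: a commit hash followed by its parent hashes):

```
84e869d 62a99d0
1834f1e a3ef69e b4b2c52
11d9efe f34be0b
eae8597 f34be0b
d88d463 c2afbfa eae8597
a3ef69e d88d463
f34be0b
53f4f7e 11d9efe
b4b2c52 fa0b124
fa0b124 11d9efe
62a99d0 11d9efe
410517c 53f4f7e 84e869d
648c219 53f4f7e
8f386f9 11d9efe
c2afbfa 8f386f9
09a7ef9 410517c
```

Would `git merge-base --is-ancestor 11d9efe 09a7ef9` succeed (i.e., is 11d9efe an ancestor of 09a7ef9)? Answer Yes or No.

Yes

Ancestors of 09a7ef9 (commits reachable by following parents): {09a7ef9, 11d9efe, 410517c, 53f4f7e, 62a99d0, 84e869d, f34be0b}.
11d9efe is in that set, so it is an ancestor of 09a7ef9.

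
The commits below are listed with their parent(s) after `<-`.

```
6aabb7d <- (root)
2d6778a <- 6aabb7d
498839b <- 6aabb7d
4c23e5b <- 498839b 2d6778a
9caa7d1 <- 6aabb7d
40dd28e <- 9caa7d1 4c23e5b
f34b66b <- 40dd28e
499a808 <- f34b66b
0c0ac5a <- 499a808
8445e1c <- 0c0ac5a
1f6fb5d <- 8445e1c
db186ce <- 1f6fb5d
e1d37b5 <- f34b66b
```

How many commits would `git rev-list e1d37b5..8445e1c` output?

Reachable from 8445e1c: {0c0ac5a, 2d6778a, 40dd28e, 498839b, 499a808, 4c23e5b, 6aabb7d, 8445e1c, 9caa7d1, f34b66b}.
Reachable from e1d37b5: {2d6778a, 40dd28e, 498839b, 4c23e5b, 6aabb7d, 9caa7d1, e1d37b5, f34b66b}.
In 8445e1c's history but not e1d37b5's: {0c0ac5a, 499a808, 8445e1c} — 3 commits.

3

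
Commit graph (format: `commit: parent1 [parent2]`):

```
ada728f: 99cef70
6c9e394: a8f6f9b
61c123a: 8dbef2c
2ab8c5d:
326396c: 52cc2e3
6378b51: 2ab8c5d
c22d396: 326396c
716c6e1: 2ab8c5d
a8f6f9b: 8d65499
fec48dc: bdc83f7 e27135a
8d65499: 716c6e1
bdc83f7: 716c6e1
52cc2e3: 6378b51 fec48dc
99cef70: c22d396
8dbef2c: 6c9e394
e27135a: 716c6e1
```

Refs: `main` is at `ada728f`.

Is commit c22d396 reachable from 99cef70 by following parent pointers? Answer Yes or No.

Yes

Ancestors of 99cef70 (commits reachable by following parents): {2ab8c5d, 326396c, 52cc2e3, 6378b51, 716c6e1, 99cef70, bdc83f7, c22d396, e27135a, fec48dc}.
c22d396 is in that set, so it is an ancestor of 99cef70.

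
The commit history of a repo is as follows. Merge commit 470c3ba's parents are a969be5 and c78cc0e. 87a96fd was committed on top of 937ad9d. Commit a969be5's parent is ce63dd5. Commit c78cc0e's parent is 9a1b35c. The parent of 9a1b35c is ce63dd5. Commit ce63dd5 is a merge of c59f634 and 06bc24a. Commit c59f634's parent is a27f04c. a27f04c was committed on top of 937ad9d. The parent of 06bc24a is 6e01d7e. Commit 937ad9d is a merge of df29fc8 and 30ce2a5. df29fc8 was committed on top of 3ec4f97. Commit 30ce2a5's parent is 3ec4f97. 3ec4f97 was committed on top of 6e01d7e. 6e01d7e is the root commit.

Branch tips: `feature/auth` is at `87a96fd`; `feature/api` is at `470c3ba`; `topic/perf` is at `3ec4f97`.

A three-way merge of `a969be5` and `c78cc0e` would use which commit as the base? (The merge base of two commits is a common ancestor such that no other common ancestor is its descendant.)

Ancestors of a969be5: {06bc24a, 30ce2a5, 3ec4f97, 6e01d7e, 937ad9d, a27f04c, a969be5, c59f634, ce63dd5, df29fc8}.
Ancestors of c78cc0e: {06bc24a, 30ce2a5, 3ec4f97, 6e01d7e, 937ad9d, 9a1b35c, a27f04c, c59f634, c78cc0e, ce63dd5, df29fc8}.
Common ancestors: {06bc24a, 30ce2a5, 3ec4f97, 6e01d7e, 937ad9d, a27f04c, c59f634, ce63dd5, df29fc8}.
Among these, ce63dd5 is not an ancestor of any other common ancestor — it is the merge base.

ce63dd5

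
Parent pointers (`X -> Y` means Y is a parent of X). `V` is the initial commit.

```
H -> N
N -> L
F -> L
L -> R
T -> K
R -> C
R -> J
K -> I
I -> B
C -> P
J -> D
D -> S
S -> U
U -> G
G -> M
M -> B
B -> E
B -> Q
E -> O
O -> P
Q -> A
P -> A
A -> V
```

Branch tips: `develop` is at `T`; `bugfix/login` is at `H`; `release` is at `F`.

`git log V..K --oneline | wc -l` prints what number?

Reachable from K: {A, B, E, I, K, O, P, Q, V}.
Reachable from V: {V}.
In K's history but not V's: {A, B, E, I, K, O, P, Q} — 8 commits.

8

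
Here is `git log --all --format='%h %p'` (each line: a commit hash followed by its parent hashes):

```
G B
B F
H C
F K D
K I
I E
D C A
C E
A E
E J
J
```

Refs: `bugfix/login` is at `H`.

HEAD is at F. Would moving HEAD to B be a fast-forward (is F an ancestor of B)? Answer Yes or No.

A fast-forward from F to B is possible iff F is an ancestor of B.
Ancestors of B: {A, B, C, D, E, F, I, J, K}.
F is among them, so fast-forward is possible.

Yes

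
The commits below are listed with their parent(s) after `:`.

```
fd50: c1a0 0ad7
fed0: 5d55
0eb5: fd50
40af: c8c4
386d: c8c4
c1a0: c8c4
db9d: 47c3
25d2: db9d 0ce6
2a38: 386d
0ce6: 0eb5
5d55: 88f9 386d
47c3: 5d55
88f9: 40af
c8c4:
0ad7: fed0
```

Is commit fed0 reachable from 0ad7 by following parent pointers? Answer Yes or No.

Yes

Ancestors of 0ad7 (commits reachable by following parents): {0ad7, 386d, 40af, 5d55, 88f9, c8c4, fed0}.
fed0 is in that set, so it is an ancestor of 0ad7.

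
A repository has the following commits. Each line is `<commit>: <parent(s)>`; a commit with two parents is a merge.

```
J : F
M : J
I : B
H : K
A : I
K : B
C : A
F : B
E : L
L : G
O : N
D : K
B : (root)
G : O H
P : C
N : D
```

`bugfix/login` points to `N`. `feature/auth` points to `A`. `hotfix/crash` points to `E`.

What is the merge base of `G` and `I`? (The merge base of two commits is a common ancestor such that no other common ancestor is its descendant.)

Ancestors of G: {B, D, G, H, K, N, O}.
Ancestors of I: {B, I}.
Common ancestors: {B}.
The only common ancestor is B, so it is the merge base.

B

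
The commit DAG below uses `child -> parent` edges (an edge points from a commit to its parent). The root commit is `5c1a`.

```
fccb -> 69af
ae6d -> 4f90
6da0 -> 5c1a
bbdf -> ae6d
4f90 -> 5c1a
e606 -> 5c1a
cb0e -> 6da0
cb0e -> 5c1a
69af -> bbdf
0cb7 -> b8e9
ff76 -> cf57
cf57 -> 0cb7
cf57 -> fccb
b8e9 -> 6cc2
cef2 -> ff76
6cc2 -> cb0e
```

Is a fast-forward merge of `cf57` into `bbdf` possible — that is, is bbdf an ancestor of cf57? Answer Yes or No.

A fast-forward from bbdf to cf57 is possible iff bbdf is an ancestor of cf57.
Ancestors of cf57: {0cb7, 4f90, 5c1a, 69af, 6cc2, 6da0, ae6d, b8e9, bbdf, cb0e, cf57, fccb}.
bbdf is among them, so fast-forward is possible.

Yes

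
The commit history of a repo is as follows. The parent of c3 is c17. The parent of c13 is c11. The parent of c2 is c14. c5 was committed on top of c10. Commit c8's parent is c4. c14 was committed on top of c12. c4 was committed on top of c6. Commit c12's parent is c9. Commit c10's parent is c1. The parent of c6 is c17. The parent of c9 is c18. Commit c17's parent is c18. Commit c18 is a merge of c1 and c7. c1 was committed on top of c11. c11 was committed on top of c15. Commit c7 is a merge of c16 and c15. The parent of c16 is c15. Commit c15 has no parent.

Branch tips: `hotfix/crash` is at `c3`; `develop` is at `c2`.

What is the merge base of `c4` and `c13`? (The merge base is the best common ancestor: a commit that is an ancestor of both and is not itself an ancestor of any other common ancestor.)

Ancestors of c4: {c1, c11, c15, c16, c17, c18, c4, c6, c7}.
Ancestors of c13: {c11, c13, c15}.
Common ancestors: {c11, c15}.
Among these, c11 is not an ancestor of any other common ancestor — it is the merge base.

c11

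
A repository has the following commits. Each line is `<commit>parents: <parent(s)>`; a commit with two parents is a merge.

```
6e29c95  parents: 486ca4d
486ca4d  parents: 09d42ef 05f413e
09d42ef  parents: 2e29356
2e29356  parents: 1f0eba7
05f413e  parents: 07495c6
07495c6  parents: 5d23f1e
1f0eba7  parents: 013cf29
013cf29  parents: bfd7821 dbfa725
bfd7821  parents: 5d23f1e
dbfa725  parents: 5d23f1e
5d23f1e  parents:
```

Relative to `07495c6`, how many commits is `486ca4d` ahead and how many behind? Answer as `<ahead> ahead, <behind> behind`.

8 ahead, 0 behind

Reachable from 486ca4d: {013cf29, 05f413e, 07495c6, 09d42ef, 1f0eba7, 2e29356, 486ca4d, 5d23f1e, bfd7821, dbfa725}.
Reachable from 07495c6: {07495c6, 5d23f1e}.
Only in 486ca4d's history (ahead): {013cf29, 05f413e, 09d42ef, 1f0eba7, 2e29356, 486ca4d, bfd7821, dbfa725} — 8.
Only in 07495c6's history (behind): {} — 0.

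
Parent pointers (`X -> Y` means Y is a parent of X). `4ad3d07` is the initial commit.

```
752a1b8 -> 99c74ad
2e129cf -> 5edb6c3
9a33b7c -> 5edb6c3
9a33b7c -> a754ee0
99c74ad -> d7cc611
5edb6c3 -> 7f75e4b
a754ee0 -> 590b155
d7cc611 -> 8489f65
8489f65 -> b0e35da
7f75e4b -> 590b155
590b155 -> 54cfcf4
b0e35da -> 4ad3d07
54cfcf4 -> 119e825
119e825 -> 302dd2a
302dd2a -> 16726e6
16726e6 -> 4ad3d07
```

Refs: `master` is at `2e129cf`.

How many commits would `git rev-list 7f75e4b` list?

7

Walking parent pointers from 7f75e4b: reachable set = {119e825, 16726e6, 302dd2a, 4ad3d07, 54cfcf4, 590b155, 7f75e4b}.
That is 7 commits.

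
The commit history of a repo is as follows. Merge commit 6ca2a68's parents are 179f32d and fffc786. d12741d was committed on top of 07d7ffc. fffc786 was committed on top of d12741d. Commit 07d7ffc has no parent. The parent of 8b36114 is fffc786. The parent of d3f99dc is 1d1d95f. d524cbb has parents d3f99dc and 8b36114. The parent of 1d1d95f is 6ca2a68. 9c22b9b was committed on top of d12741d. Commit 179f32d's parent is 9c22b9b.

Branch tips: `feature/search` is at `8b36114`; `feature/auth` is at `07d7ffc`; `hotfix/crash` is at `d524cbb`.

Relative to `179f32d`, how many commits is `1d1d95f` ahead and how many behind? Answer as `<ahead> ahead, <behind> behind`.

3 ahead, 0 behind

Reachable from 1d1d95f: {07d7ffc, 179f32d, 1d1d95f, 6ca2a68, 9c22b9b, d12741d, fffc786}.
Reachable from 179f32d: {07d7ffc, 179f32d, 9c22b9b, d12741d}.
Only in 1d1d95f's history (ahead): {1d1d95f, 6ca2a68, fffc786} — 3.
Only in 179f32d's history (behind): {} — 0.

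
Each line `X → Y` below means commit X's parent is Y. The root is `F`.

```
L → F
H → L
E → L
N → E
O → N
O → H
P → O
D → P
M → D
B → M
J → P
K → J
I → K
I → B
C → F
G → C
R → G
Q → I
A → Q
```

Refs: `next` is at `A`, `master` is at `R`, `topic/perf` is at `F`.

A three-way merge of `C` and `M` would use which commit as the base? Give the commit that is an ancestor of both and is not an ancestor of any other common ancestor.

F

Ancestors of C: {C, F}.
Ancestors of M: {D, E, F, H, L, M, N, O, P}.
Common ancestors: {F}.
The only common ancestor is F, so it is the merge base.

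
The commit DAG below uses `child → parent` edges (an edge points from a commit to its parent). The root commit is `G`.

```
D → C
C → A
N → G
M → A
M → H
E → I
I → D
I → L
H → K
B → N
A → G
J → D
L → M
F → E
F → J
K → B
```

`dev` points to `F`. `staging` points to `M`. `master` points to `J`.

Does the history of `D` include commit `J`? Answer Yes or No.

No

Ancestors of D: {A, C, D, G}.
J is not in that set, so it is not an ancestor of D.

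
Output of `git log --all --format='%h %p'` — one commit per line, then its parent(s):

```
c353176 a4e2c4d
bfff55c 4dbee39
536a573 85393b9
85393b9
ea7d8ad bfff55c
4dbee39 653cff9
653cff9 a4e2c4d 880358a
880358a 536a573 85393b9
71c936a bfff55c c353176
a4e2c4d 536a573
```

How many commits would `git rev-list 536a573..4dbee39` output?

4

Reachable from 4dbee39: {4dbee39, 536a573, 653cff9, 85393b9, 880358a, a4e2c4d}.
Reachable from 536a573: {536a573, 85393b9}.
In 4dbee39's history but not 536a573's: {4dbee39, 653cff9, 880358a, a4e2c4d} — 4 commits.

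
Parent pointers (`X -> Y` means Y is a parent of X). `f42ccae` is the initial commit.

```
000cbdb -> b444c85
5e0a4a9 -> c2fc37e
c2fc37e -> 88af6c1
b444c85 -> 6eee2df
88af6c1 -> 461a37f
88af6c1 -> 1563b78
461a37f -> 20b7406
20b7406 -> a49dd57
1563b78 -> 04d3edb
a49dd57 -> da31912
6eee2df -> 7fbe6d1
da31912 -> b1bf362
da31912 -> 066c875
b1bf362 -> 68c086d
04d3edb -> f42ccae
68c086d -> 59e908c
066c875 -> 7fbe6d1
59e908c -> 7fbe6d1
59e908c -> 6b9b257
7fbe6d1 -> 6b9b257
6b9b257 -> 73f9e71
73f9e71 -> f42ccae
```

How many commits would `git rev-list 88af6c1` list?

Walking parent pointers from 88af6c1: reachable set = {04d3edb, 066c875, 1563b78, 20b7406, 461a37f, 59e908c, 68c086d, 6b9b257, 73f9e71, 7fbe6d1, 88af6c1, a49dd57, b1bf362, da31912, f42ccae}.
That is 15 commits.

15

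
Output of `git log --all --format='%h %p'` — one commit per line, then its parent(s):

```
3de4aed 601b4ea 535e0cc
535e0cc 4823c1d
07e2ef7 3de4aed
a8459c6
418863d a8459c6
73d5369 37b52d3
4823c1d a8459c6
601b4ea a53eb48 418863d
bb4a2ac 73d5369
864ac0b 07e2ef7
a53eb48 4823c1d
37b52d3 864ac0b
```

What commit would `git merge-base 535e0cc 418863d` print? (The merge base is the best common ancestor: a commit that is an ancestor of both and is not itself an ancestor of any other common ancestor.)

a8459c6

Ancestors of 535e0cc: {4823c1d, 535e0cc, a8459c6}.
Ancestors of 418863d: {418863d, a8459c6}.
Common ancestors: {a8459c6}.
The only common ancestor is a8459c6, so it is the merge base.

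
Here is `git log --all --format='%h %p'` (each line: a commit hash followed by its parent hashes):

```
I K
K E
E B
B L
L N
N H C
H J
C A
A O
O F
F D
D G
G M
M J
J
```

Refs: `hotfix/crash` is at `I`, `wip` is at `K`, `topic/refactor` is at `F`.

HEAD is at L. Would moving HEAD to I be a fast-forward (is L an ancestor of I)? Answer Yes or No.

Yes

A fast-forward from L to I is possible iff L is an ancestor of I.
Ancestors of I: {A, B, C, D, E, F, G, H, I, J, K, L, M, N, O}.
L is among them, so fast-forward is possible.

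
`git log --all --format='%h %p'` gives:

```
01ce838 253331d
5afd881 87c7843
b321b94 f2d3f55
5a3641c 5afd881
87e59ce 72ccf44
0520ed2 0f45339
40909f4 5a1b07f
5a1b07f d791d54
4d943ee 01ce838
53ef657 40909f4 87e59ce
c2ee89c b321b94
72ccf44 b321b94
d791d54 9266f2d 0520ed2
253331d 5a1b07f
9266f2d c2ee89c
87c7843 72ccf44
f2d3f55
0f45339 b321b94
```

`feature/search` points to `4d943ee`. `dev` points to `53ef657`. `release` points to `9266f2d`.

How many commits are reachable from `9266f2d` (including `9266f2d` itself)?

Walking parent pointers from 9266f2d: reachable set = {9266f2d, b321b94, c2ee89c, f2d3f55}.
That is 4 commits.

4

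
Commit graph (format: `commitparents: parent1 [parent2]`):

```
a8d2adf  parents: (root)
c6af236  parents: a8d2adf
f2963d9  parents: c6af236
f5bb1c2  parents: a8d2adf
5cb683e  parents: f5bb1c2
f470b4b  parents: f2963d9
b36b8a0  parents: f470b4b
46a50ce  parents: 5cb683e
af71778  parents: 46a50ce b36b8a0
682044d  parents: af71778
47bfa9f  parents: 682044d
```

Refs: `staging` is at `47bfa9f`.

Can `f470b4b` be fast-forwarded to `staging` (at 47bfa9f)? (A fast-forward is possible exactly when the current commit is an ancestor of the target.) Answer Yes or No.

A fast-forward from f470b4b to 47bfa9f is possible iff f470b4b is an ancestor of 47bfa9f.
Ancestors of 47bfa9f: {46a50ce, 47bfa9f, 5cb683e, 682044d, a8d2adf, af71778, b36b8a0, c6af236, f2963d9, f470b4b, f5bb1c2}.
f470b4b is among them, so fast-forward is possible.

Yes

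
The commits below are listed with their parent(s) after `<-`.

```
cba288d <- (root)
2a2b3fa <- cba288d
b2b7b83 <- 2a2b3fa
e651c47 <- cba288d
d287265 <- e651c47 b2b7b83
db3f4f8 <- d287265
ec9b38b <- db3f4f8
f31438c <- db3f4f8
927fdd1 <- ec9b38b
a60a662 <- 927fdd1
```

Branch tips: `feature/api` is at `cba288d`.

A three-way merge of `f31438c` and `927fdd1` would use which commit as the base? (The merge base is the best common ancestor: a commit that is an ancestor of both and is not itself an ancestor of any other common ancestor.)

Ancestors of f31438c: {2a2b3fa, b2b7b83, cba288d, d287265, db3f4f8, e651c47, f31438c}.
Ancestors of 927fdd1: {2a2b3fa, 927fdd1, b2b7b83, cba288d, d287265, db3f4f8, e651c47, ec9b38b}.
Common ancestors: {2a2b3fa, b2b7b83, cba288d, d287265, db3f4f8, e651c47}.
Among these, db3f4f8 is not an ancestor of any other common ancestor — it is the merge base.

db3f4f8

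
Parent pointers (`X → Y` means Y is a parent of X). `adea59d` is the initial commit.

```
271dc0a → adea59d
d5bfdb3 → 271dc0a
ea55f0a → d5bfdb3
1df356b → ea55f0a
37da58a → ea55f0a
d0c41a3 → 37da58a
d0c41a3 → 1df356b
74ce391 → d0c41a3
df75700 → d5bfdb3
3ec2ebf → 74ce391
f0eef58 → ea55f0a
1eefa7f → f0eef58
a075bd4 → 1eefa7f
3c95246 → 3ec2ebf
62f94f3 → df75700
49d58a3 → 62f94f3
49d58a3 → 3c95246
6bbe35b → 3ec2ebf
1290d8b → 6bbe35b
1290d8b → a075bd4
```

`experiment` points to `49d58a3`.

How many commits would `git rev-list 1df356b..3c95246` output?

Reachable from 3c95246: {1df356b, 271dc0a, 37da58a, 3c95246, 3ec2ebf, 74ce391, adea59d, d0c41a3, d5bfdb3, ea55f0a}.
Reachable from 1df356b: {1df356b, 271dc0a, adea59d, d5bfdb3, ea55f0a}.
In 3c95246's history but not 1df356b's: {37da58a, 3c95246, 3ec2ebf, 74ce391, d0c41a3} — 5 commits.

5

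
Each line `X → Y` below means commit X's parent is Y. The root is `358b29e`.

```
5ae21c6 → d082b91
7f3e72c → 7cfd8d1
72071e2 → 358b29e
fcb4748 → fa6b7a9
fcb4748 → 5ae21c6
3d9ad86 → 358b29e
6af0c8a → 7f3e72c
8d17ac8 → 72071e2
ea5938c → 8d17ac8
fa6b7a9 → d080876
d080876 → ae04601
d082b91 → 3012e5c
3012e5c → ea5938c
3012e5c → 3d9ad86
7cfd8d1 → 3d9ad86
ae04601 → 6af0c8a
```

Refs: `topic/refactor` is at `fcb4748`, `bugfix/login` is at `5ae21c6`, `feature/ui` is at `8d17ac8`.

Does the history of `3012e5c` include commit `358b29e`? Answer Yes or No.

Yes

Ancestors of 3012e5c (commits reachable by following parents): {3012e5c, 358b29e, 3d9ad86, 72071e2, 8d17ac8, ea5938c}.
358b29e is in that set, so it is an ancestor of 3012e5c.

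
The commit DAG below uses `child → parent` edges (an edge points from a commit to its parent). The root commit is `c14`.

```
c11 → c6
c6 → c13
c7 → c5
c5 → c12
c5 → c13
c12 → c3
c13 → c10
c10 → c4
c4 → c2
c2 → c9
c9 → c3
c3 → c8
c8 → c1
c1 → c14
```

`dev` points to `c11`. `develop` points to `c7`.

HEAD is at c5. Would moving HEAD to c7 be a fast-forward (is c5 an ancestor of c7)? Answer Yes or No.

A fast-forward from c5 to c7 is possible iff c5 is an ancestor of c7.
Ancestors of c7: {c1, c10, c12, c13, c14, c2, c3, c4, c5, c7, c8, c9}.
c5 is among them, so fast-forward is possible.

Yes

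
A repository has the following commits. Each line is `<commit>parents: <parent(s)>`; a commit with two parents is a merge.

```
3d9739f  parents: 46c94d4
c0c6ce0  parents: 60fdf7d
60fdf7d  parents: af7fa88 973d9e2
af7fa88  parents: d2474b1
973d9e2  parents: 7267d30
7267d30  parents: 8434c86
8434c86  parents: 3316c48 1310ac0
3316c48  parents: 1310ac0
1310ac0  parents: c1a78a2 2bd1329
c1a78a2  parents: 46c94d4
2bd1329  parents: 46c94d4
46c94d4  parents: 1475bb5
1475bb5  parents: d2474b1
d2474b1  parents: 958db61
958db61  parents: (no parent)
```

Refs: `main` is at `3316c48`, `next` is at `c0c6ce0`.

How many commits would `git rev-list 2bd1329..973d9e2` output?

6

Reachable from 973d9e2: {1310ac0, 1475bb5, 2bd1329, 3316c48, 46c94d4, 7267d30, 8434c86, 958db61, 973d9e2, c1a78a2, d2474b1}.
Reachable from 2bd1329: {1475bb5, 2bd1329, 46c94d4, 958db61, d2474b1}.
In 973d9e2's history but not 2bd1329's: {1310ac0, 3316c48, 7267d30, 8434c86, 973d9e2, c1a78a2} — 6 commits.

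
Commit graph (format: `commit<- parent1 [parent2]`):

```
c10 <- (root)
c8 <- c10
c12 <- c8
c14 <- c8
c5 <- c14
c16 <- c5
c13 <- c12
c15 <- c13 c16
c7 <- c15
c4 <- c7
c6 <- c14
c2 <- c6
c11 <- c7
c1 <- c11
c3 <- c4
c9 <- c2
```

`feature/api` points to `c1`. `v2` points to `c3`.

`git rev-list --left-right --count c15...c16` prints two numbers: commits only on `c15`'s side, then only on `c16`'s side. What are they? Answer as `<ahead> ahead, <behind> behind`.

3 ahead, 0 behind

Reachable from c15: {c10, c12, c13, c14, c15, c16, c5, c8}.
Reachable from c16: {c10, c14, c16, c5, c8}.
Only in c15's history (ahead): {c12, c13, c15} — 3.
Only in c16's history (behind): {} — 0.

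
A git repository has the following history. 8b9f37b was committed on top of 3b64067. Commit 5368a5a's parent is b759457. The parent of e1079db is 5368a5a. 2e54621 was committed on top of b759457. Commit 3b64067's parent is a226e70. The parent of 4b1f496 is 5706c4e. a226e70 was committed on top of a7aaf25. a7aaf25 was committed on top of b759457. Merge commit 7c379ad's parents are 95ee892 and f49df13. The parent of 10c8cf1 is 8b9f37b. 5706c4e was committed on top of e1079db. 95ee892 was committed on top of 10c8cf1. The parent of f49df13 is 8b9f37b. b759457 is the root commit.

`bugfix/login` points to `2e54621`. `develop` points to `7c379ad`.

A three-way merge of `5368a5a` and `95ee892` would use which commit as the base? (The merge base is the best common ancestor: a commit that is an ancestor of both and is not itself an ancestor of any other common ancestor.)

b759457

Ancestors of 5368a5a: {5368a5a, b759457}.
Ancestors of 95ee892: {10c8cf1, 3b64067, 8b9f37b, 95ee892, a226e70, a7aaf25, b759457}.
Common ancestors: {b759457}.
The only common ancestor is b759457, so it is the merge base.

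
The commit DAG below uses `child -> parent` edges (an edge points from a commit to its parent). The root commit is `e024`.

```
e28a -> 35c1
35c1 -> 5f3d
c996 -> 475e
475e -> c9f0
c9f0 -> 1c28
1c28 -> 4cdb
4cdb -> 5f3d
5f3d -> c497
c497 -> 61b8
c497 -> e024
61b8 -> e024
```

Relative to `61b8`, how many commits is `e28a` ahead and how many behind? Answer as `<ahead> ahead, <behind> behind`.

4 ahead, 0 behind

Reachable from e28a: {35c1, 5f3d, 61b8, c497, e024, e28a}.
Reachable from 61b8: {61b8, e024}.
Only in e28a's history (ahead): {35c1, 5f3d, c497, e28a} — 4.
Only in 61b8's history (behind): {} — 0.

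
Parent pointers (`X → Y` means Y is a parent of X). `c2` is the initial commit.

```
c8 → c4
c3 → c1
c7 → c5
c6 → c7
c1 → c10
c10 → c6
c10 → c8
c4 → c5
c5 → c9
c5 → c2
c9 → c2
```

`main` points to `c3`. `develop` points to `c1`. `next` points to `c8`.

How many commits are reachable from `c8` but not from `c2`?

Reachable from c8: {c2, c4, c5, c8, c9}.
Reachable from c2: {c2}.
In c8's history but not c2's: {c4, c5, c8, c9} — 4 commits.

4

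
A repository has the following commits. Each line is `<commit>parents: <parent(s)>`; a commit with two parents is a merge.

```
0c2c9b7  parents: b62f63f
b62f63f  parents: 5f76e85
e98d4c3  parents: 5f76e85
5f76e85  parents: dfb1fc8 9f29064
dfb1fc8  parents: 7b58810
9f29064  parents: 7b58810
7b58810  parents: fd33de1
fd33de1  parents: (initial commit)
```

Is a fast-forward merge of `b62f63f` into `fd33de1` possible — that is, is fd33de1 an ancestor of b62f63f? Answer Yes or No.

Yes

A fast-forward from fd33de1 to b62f63f is possible iff fd33de1 is an ancestor of b62f63f.
Ancestors of b62f63f: {5f76e85, 7b58810, 9f29064, b62f63f, dfb1fc8, fd33de1}.
fd33de1 is among them, so fast-forward is possible.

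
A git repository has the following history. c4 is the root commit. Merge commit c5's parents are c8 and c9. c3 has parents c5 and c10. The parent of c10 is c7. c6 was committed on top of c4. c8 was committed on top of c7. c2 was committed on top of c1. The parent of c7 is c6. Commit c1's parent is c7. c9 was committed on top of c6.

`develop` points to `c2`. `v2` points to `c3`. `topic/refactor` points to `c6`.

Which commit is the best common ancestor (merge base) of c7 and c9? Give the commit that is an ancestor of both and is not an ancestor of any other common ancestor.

c6

Ancestors of c7: {c4, c6, c7}.
Ancestors of c9: {c4, c6, c9}.
Common ancestors: {c4, c6}.
Among these, c6 is not an ancestor of any other common ancestor — it is the merge base.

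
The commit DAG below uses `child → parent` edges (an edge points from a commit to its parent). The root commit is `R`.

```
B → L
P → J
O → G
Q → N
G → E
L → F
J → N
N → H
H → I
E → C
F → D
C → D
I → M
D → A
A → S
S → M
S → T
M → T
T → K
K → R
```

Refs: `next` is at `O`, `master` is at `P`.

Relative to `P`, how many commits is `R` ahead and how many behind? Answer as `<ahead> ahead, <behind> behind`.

Reachable from R: {R}.
Reachable from P: {H, I, J, K, M, N, P, R, T}.
Only in R's history (ahead): {} — 0.
Only in P's history (behind): {H, I, J, K, M, N, P, T} — 8.

0 ahead, 8 behind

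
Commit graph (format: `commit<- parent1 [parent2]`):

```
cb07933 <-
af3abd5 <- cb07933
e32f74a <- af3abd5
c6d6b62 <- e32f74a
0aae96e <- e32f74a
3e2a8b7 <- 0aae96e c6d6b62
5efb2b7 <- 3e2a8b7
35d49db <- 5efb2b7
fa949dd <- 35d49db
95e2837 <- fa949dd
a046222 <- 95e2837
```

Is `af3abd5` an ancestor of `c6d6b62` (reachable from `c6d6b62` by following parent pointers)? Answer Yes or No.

Ancestors of c6d6b62 (commits reachable by following parents): {af3abd5, c6d6b62, cb07933, e32f74a}.
af3abd5 is in that set, so it is an ancestor of c6d6b62.

Yes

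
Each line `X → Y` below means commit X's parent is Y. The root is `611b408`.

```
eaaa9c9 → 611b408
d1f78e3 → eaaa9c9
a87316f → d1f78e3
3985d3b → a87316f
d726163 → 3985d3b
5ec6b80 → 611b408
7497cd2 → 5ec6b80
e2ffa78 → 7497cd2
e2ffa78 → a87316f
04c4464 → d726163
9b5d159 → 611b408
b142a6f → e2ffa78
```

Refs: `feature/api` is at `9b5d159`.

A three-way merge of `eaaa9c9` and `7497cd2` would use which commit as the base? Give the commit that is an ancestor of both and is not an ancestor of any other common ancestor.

Ancestors of eaaa9c9: {611b408, eaaa9c9}.
Ancestors of 7497cd2: {5ec6b80, 611b408, 7497cd2}.
Common ancestors: {611b408}.
The only common ancestor is 611b408, so it is the merge base.

611b408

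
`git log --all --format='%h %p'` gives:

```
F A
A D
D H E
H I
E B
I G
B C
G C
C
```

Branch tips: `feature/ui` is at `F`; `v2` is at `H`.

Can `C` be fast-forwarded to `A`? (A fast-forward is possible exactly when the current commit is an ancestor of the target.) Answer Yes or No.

Yes

A fast-forward from C to A is possible iff C is an ancestor of A.
Ancestors of A: {A, B, C, D, E, G, H, I}.
C is among them, so fast-forward is possible.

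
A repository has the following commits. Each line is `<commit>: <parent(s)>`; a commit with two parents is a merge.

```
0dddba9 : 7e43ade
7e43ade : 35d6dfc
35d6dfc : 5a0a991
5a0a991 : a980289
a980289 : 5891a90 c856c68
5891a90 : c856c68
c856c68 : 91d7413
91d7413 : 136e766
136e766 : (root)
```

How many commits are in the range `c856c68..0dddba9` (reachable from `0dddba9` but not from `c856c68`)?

6

Reachable from 0dddba9: {0dddba9, 136e766, 35d6dfc, 5891a90, 5a0a991, 7e43ade, 91d7413, a980289, c856c68}.
Reachable from c856c68: {136e766, 91d7413, c856c68}.
In 0dddba9's history but not c856c68's: {0dddba9, 35d6dfc, 5891a90, 5a0a991, 7e43ade, a980289} — 6 commits.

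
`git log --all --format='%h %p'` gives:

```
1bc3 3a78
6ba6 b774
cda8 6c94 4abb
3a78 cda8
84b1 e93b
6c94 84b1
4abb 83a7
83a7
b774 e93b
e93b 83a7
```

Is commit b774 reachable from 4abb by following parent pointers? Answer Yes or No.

No

Ancestors of 4abb: {4abb, 83a7}.
b774 is not in that set, so it is not an ancestor of 4abb.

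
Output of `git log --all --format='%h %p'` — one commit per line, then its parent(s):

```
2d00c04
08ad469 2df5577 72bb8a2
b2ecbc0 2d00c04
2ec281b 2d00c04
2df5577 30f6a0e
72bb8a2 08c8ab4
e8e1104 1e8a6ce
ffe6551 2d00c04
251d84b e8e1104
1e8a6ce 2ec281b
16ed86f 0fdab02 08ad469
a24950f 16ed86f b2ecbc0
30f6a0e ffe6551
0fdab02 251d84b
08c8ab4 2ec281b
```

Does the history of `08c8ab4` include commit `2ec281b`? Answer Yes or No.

Ancestors of 08c8ab4 (commits reachable by following parents): {08c8ab4, 2d00c04, 2ec281b}.
2ec281b is in that set, so it is an ancestor of 08c8ab4.

Yes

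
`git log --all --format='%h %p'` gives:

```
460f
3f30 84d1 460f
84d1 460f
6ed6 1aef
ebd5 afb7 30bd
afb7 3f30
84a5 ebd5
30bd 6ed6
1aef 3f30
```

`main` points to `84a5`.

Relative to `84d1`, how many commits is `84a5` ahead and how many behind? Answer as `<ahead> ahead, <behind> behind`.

Reachable from 84a5: {1aef, 30bd, 3f30, 460f, 6ed6, 84a5, 84d1, afb7, ebd5}.
Reachable from 84d1: {460f, 84d1}.
Only in 84a5's history (ahead): {1aef, 30bd, 3f30, 6ed6, 84a5, afb7, ebd5} — 7.
Only in 84d1's history (behind): {} — 0.

7 ahead, 0 behind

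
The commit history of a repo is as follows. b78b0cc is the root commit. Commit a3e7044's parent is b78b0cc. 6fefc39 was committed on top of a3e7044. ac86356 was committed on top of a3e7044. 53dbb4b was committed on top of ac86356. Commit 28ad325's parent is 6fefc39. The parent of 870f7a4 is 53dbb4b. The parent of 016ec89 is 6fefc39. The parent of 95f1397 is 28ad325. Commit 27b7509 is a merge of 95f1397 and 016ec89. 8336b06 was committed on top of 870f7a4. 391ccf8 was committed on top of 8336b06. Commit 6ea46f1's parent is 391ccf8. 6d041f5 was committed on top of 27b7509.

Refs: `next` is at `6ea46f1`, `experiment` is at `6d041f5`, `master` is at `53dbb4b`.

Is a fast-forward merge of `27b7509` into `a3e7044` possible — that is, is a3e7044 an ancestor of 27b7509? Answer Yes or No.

Yes

A fast-forward from a3e7044 to 27b7509 is possible iff a3e7044 is an ancestor of 27b7509.
Ancestors of 27b7509: {016ec89, 27b7509, 28ad325, 6fefc39, 95f1397, a3e7044, b78b0cc}.
a3e7044 is among them, so fast-forward is possible.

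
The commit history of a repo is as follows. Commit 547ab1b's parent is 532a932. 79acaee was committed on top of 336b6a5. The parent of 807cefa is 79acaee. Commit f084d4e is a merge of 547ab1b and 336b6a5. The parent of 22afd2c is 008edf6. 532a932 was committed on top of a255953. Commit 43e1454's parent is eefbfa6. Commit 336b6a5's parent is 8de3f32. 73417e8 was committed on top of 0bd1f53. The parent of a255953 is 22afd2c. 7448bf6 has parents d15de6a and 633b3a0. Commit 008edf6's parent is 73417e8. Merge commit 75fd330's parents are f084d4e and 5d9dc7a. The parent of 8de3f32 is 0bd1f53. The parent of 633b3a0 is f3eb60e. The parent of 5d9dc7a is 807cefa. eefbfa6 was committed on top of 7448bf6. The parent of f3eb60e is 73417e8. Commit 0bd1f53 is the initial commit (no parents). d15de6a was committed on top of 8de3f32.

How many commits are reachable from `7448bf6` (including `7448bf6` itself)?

Walking parent pointers from 7448bf6: reachable set = {0bd1f53, 633b3a0, 73417e8, 7448bf6, 8de3f32, d15de6a, f3eb60e}.
That is 7 commits.

7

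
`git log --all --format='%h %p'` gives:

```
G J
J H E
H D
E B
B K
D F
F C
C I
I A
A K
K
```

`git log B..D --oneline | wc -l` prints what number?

5

Reachable from D: {A, C, D, F, I, K}.
Reachable from B: {B, K}.
In D's history but not B's: {A, C, D, F, I} — 5 commits.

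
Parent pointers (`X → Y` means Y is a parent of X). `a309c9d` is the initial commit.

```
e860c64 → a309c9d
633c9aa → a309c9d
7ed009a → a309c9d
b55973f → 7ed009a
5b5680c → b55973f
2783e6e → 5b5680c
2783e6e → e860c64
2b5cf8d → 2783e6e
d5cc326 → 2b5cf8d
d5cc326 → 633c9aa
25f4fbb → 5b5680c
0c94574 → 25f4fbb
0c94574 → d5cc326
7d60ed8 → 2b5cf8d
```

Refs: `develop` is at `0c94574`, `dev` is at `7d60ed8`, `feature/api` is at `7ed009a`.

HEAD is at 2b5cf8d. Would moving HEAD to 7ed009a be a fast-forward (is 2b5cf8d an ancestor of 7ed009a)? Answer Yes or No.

No

A fast-forward from 2b5cf8d to 7ed009a is possible iff 2b5cf8d is an ancestor of 7ed009a.
Ancestors of 7ed009a: {7ed009a, a309c9d}.
2b5cf8d is not among them, so fast-forward is not possible.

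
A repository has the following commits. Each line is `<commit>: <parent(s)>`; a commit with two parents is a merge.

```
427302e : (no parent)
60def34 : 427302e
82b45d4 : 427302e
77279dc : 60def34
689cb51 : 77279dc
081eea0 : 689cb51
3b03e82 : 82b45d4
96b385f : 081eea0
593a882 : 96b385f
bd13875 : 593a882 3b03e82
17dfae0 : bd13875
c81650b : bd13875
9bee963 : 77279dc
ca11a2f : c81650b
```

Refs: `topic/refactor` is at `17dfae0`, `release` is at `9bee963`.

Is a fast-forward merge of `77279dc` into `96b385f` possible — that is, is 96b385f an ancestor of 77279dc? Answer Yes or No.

No

A fast-forward from 96b385f to 77279dc is possible iff 96b385f is an ancestor of 77279dc.
Ancestors of 77279dc: {427302e, 60def34, 77279dc}.
96b385f is not among them, so fast-forward is not possible.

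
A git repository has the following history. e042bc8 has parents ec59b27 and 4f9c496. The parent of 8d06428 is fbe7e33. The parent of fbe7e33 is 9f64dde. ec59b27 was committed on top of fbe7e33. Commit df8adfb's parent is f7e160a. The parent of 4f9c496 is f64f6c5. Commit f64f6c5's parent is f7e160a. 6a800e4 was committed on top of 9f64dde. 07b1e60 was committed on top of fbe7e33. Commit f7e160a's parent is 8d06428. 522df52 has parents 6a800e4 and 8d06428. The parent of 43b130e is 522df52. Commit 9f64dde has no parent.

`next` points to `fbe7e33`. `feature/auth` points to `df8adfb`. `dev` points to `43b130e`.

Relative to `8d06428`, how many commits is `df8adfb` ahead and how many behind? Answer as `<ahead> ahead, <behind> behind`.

Reachable from df8adfb: {8d06428, 9f64dde, df8adfb, f7e160a, fbe7e33}.
Reachable from 8d06428: {8d06428, 9f64dde, fbe7e33}.
Only in df8adfb's history (ahead): {df8adfb, f7e160a} — 2.
Only in 8d06428's history (behind): {} — 0.

2 ahead, 0 behind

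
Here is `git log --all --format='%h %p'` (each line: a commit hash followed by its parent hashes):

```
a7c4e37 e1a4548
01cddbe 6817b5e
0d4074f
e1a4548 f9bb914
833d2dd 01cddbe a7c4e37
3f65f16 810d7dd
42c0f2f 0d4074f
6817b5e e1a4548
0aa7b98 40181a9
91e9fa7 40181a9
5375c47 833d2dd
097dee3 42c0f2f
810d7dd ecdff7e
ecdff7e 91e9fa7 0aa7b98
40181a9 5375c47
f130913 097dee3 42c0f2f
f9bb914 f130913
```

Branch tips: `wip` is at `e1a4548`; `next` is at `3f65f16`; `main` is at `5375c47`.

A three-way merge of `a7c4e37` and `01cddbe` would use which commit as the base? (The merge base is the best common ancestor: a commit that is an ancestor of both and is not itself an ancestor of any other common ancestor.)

e1a4548

Ancestors of a7c4e37: {097dee3, 0d4074f, 42c0f2f, a7c4e37, e1a4548, f130913, f9bb914}.
Ancestors of 01cddbe: {01cddbe, 097dee3, 0d4074f, 42c0f2f, 6817b5e, e1a4548, f130913, f9bb914}.
Common ancestors: {097dee3, 0d4074f, 42c0f2f, e1a4548, f130913, f9bb914}.
Among these, e1a4548 is not an ancestor of any other common ancestor — it is the merge base.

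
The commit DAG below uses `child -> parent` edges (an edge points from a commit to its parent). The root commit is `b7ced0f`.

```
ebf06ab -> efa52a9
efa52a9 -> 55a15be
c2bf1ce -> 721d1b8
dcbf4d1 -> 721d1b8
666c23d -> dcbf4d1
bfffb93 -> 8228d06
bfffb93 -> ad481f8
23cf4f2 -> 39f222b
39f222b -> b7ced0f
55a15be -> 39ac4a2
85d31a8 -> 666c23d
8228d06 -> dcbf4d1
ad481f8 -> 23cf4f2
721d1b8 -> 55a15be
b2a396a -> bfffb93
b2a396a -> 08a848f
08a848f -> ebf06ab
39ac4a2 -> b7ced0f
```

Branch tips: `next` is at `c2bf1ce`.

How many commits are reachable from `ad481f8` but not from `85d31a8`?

3

Reachable from ad481f8: {23cf4f2, 39f222b, ad481f8, b7ced0f}.
Reachable from 85d31a8: {39ac4a2, 55a15be, 666c23d, 721d1b8, 85d31a8, b7ced0f, dcbf4d1}.
In ad481f8's history but not 85d31a8's: {23cf4f2, 39f222b, ad481f8} — 3 commits.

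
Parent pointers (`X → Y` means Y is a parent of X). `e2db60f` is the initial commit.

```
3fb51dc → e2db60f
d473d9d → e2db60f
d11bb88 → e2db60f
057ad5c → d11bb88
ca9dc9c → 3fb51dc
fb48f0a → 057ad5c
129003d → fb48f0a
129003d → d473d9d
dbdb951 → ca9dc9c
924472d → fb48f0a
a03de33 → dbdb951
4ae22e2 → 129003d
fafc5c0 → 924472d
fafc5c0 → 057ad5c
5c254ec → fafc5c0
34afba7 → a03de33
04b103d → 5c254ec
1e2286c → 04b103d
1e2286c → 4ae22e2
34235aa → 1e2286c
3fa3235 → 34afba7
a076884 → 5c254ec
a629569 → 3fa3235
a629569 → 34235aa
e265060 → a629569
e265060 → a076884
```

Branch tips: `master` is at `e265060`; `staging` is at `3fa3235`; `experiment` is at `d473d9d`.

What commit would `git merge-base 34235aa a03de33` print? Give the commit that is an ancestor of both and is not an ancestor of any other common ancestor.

e2db60f

Ancestors of 34235aa: {04b103d, 057ad5c, 129003d, 1e2286c, 34235aa, 4ae22e2, 5c254ec, 924472d, d11bb88, d473d9d, e2db60f, fafc5c0, fb48f0a}.
Ancestors of a03de33: {3fb51dc, a03de33, ca9dc9c, dbdb951, e2db60f}.
Common ancestors: {e2db60f}.
The only common ancestor is e2db60f, so it is the merge base.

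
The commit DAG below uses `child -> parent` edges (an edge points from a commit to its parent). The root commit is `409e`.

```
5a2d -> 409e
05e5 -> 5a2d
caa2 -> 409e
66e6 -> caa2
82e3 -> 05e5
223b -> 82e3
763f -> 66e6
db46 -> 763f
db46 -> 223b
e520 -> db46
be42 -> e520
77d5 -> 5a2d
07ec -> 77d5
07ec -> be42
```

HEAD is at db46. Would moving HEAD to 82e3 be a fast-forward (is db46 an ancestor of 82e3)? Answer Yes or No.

A fast-forward from db46 to 82e3 is possible iff db46 is an ancestor of 82e3.
Ancestors of 82e3: {05e5, 409e, 5a2d, 82e3}.
db46 is not among them, so fast-forward is not possible.

No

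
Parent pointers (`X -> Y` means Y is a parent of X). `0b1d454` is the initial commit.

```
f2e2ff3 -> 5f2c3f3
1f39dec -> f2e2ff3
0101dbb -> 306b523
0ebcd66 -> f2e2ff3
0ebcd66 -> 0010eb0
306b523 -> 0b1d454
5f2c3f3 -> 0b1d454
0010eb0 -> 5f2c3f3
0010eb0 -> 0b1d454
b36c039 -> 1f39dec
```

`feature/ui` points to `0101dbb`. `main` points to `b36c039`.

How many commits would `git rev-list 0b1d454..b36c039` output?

4

Reachable from b36c039: {0b1d454, 1f39dec, 5f2c3f3, b36c039, f2e2ff3}.
Reachable from 0b1d454: {0b1d454}.
In b36c039's history but not 0b1d454's: {1f39dec, 5f2c3f3, b36c039, f2e2ff3} — 4 commits.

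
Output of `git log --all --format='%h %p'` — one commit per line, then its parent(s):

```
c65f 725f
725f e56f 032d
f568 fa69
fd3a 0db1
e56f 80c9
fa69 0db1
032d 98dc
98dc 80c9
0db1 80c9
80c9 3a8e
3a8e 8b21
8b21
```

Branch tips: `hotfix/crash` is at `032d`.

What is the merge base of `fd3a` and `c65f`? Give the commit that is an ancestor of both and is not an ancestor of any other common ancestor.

Ancestors of fd3a: {0db1, 3a8e, 80c9, 8b21, fd3a}.
Ancestors of c65f: {032d, 3a8e, 725f, 80c9, 8b21, 98dc, c65f, e56f}.
Common ancestors: {3a8e, 80c9, 8b21}.
Among these, 80c9 is not an ancestor of any other common ancestor — it is the merge base.

80c9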